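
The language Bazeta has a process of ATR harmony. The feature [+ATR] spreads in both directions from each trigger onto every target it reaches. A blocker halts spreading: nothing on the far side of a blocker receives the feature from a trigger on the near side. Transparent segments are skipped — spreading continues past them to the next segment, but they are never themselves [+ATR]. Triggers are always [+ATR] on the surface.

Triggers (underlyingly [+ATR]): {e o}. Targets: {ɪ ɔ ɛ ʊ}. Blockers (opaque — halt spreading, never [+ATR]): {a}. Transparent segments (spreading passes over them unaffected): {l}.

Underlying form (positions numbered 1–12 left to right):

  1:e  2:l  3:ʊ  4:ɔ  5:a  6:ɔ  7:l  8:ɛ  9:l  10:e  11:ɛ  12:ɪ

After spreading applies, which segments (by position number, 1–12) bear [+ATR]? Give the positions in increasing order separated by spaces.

1 3 4 6 8 10 11 12

From /e/ at 1 rightward: 2 /l/ transparent; 3 /ʊ/ → [+ATR]; 4 /ɔ/ → [+ATR]; 5 /a/ blocks.
From /e/ at 1 leftward: word edge.
From /e/ at 10 rightward: 11 /ɛ/ → [+ATR]; 12 /ɪ/ → [+ATR]; word edge.
From /e/ at 10 leftward: 9 /l/ transparent; 8 /ɛ/ → [+ATR]; 7 /l/ transparent; 6 /ɔ/ → [+ATR]; 5 /a/ blocks.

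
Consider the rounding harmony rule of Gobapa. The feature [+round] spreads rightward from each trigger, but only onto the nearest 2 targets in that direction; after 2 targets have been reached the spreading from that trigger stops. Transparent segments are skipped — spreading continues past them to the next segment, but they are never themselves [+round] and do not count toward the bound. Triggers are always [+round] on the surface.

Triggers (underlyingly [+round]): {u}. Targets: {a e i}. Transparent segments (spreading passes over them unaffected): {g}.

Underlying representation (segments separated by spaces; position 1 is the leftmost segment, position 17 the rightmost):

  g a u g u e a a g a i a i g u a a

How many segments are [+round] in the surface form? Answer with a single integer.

7

From /u/ at 3 rightward: 4 /g/ transparent; 5 /u/ is itself a trigger — this domain ends here.
From /u/ at 5 rightward: 6 /e/ → [+round]; 7 /a/ → [+round]; bound reached.
From /u/ at 15 rightward: 16 /a/ → [+round]; 17 /a/ → [+round]; bound reached.
Targets with no active source: positions 2 8 10 11 12 13 stay [-round].
[+round] positions on the surface: 3 5 6 7 15 16 17.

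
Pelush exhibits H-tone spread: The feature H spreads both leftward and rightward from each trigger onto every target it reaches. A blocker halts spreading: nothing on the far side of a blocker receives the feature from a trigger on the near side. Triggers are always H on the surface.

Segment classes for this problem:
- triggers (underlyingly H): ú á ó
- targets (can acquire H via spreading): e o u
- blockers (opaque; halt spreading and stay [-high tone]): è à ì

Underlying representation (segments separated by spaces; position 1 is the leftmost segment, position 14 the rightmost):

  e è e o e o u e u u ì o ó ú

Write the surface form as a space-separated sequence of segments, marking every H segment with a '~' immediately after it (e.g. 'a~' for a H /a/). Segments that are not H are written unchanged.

From /ó/ at 13 rightward: 14 /ú/ is itself a trigger — this domain ends here.
From /ó/ at 13 leftward: 12 /o/ → H; 11 /ì/ blocks.
From /ú/ at 14 rightward: word edge.
From /ú/ at 14 leftward: 13 /ó/ is itself a trigger — this domain ends here.
Targets with no active source: positions 1 3 4 5 6 7 8 9 10 stay [-high tone].
H positions on the surface: 12 13 14.

e è e o e o u e u u ì o~ ó~ ú~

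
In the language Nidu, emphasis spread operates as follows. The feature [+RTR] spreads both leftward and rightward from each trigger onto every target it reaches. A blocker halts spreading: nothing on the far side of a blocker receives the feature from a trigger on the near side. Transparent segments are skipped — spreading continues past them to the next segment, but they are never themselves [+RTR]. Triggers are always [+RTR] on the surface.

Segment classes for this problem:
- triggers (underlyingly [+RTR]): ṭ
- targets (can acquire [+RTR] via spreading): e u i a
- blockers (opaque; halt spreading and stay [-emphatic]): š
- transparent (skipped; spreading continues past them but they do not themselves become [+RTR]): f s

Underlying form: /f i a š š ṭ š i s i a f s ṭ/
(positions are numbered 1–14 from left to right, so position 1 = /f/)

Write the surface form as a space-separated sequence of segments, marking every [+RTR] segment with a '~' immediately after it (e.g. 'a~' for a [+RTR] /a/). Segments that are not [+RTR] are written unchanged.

f i a š š ṭ~ š i~ s i~ a~ f s ṭ~

From /ṭ/ at 6 rightward: 7 /š/ blocks.
From /ṭ/ at 6 leftward: 5 /š/ blocks.
From /ṭ/ at 14 rightward: word edge.
From /ṭ/ at 14 leftward: 13 /s/ transparent; 12 /f/ transparent; 11 /a/ → [+RTR]; 10 /i/ → [+RTR]; 9 /s/ transparent; 8 /i/ → [+RTR]; 7 /š/ blocks.
Targets with no active source: positions 2 3 stay [-emphatic].
[+RTR] positions on the surface: 6 8 10 11 14.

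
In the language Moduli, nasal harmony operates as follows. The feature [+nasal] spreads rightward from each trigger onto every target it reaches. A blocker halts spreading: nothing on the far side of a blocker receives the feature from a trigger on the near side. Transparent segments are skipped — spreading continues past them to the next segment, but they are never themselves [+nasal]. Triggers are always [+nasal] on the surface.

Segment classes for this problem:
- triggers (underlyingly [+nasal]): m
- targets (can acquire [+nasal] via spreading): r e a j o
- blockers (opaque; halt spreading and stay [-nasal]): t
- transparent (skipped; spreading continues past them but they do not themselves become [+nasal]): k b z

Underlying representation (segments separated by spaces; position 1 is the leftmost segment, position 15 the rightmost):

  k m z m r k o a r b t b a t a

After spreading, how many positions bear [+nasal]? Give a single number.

6

From /m/ at 2 rightward: 3 /z/ transparent; 4 /m/ is itself a trigger — this domain ends here.
From /m/ at 4 rightward: 5 /r/ → [+nasal]; 6 /k/ transparent; 7 /o/ → [+nasal]; 8 /a/ → [+nasal]; 9 /r/ → [+nasal]; 10 /b/ transparent; 11 /t/ blocks.
Targets with no active source: positions 13 15 stay [-nasal].
[+nasal] positions on the surface: 2 4 5 7 8 9.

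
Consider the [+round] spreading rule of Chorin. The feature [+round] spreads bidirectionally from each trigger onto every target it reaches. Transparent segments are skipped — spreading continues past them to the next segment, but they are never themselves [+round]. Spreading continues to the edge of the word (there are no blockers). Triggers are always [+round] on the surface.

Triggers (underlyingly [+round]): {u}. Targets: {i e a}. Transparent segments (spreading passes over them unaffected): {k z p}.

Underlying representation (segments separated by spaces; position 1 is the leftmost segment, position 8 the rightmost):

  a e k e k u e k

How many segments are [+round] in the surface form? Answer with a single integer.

From /u/ at 6 rightward: 7 /e/ → [+round]; 8 /k/ transparent; word edge.
From /u/ at 6 leftward: 5 /k/ transparent; 4 /e/ → [+round]; 3 /k/ transparent; 2 /e/ → [+round]; 1 /a/ → [+round]; word edge.
[+round] positions on the surface: 1 2 4 6 7.

5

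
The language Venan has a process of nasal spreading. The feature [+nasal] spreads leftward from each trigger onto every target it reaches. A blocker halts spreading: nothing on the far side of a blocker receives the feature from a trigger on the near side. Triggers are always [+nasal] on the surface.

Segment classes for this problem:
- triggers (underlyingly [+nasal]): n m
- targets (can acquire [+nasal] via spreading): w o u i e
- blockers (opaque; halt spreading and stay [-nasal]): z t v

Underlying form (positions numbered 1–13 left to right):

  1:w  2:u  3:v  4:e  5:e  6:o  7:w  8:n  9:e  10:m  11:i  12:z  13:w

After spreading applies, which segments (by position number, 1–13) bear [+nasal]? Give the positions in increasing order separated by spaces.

4 5 6 7 8 9 10

From /n/ at 8 leftward: 7 /w/ → [+nasal]; 6 /o/ → [+nasal]; 5 /e/ → [+nasal]; 4 /e/ → [+nasal]; 3 /v/ blocks.
From /m/ at 10 leftward: 9 /e/ → [+nasal]; 8 /n/ is itself a trigger — this domain ends here.
Targets with no active source: positions 1 2 11 13 stay [-nasal].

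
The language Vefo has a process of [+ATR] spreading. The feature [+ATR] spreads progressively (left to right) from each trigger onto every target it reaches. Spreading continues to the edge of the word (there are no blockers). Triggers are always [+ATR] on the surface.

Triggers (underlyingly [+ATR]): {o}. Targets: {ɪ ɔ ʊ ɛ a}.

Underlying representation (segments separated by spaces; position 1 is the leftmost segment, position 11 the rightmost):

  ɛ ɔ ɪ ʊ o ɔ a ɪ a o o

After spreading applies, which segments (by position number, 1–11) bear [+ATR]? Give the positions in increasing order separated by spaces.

5 6 7 8 9 10 11

From /o/ at 5 rightward: 6 /ɔ/ → [+ATR]; 7 /a/ → [+ATR]; 8 /ɪ/ → [+ATR]; 9 /a/ → [+ATR]; 10 /o/ is itself a trigger — this domain ends here.
From /o/ at 10 rightward: 11 /o/ is itself a trigger — this domain ends here.
From /o/ at 11 rightward: word edge.
Targets with no active source: positions 1 2 3 4 stay [-ATR].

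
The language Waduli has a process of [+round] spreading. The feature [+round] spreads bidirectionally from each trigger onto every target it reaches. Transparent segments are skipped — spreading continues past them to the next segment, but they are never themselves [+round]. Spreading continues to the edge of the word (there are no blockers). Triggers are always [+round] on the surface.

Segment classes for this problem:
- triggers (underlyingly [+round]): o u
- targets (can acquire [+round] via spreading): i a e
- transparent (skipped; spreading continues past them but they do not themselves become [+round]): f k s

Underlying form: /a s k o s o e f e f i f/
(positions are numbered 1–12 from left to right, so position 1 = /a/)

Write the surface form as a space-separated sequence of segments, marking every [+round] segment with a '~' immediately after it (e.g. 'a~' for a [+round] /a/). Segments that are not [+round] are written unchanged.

a~ s k o~ s o~ e~ f e~ f i~ f

From /o/ at 4 rightward: 5 /s/ transparent; 6 /o/ is itself a trigger — this domain ends here.
From /o/ at 4 leftward: 3 /k/ transparent; 2 /s/ transparent; 1 /a/ → [+round]; word edge.
From /o/ at 6 rightward: 7 /e/ → [+round]; 8 /f/ transparent; 9 /e/ → [+round]; 10 /f/ transparent; 11 /i/ → [+round]; 12 /f/ transparent; word edge.
From /o/ at 6 leftward: 5 /s/ transparent; 4 /o/ is itself a trigger — this domain ends here.
[+round] positions on the surface: 1 4 6 7 9 11.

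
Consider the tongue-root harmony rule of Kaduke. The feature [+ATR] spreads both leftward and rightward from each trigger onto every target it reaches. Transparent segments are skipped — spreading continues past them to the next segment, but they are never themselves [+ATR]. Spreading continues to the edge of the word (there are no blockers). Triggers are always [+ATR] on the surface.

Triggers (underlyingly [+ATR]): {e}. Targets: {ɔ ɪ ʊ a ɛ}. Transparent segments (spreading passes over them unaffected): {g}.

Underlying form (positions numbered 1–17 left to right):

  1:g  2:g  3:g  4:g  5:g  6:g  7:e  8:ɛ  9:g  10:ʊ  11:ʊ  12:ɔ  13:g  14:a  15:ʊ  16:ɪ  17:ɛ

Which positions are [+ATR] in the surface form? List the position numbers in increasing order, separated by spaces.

From /e/ at 7 rightward: 8 /ɛ/ → [+ATR]; 9 /g/ transparent; 10 /ʊ/ → [+ATR]; 11 /ʊ/ → [+ATR]; 12 /ɔ/ → [+ATR]; 13 /g/ transparent; 14 /a/ → [+ATR]; 15 /ʊ/ → [+ATR]; 16 /ɪ/ → [+ATR]; 17 /ɛ/ → [+ATR]; word edge.
From /e/ at 7 leftward: 6 /g/ transparent; 5 /g/ transparent; 4 /g/ transparent; 3 /g/ transparent; 2 /g/ transparent; 1 /g/ transparent; word edge.

7 8 10 11 12 14 15 16 17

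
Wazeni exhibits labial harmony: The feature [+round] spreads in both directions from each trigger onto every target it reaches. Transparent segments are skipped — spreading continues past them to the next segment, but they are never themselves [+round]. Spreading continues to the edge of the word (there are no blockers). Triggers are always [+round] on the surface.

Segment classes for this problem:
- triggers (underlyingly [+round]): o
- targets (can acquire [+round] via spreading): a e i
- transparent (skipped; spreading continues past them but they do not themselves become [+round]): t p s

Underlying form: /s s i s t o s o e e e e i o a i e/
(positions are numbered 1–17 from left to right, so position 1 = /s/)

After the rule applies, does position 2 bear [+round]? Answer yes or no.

From /o/ at 6 rightward: 7 /s/ transparent; 8 /o/ is itself a trigger — this domain ends here.
From /o/ at 6 leftward: 5 /t/ transparent; 4 /s/ transparent; 3 /i/ → [+round]; 2 /s/ transparent; 1 /s/ transparent; word edge.
From /o/ at 8 rightward: 9 /e/ → [+round]; 10 /e/ → [+round]; 11 /e/ → [+round]; 12 /e/ → [+round]; 13 /i/ → [+round]; 14 /o/ is itself a trigger — this domain ends here.
From /o/ at 8 leftward: 7 /s/ transparent; 6 /o/ is itself a trigger — this domain ends here.
From /o/ at 14 rightward: 15 /a/ → [+round]; 16 /i/ → [+round]; 17 /e/ → [+round]; word edge.
From /o/ at 14 leftward: 13 /i/ → [+round]; 12 /e/ → [+round]; 11 /e/ → [+round]; 10 /e/ → [+round]; 9 /e/ → [+round]; 8 /o/ is itself a trigger — this domain ends here.
[+round] positions on the surface: 3 6 8 9 10 11 12 13 14 15 16 17.

no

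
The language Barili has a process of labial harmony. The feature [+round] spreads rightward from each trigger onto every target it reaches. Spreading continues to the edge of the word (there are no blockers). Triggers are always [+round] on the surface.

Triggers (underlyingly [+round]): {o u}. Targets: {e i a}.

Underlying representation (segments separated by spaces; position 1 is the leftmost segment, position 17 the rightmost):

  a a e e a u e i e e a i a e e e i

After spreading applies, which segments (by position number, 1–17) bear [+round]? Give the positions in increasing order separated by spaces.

From /u/ at 6 rightward: 7 /e/ → [+round]; 8 /i/ → [+round]; 9 /e/ → [+round]; 10 /e/ → [+round]; 11 /a/ → [+round]; 12 /i/ → [+round]; 13 /a/ → [+round]; 14 /e/ → [+round]; 15 /e/ → [+round]; 16 /e/ → [+round]; 17 /i/ → [+round]; word edge.
Targets with no active source: positions 1 2 3 4 5 stay [-round].

6 7 8 9 10 11 12 13 14 15 16 17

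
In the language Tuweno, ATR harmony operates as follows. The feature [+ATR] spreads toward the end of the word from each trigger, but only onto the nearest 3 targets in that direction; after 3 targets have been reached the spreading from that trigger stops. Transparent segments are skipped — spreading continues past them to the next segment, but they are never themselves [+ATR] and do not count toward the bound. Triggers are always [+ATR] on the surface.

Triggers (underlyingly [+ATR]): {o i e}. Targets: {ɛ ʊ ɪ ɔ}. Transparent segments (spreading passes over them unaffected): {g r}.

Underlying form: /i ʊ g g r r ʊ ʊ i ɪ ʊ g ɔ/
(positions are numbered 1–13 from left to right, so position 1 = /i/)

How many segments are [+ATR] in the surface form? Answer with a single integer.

8

From /i/ at 1 rightward: 2 /ʊ/ → [+ATR]; 3 /g/ transparent; 4 /g/ transparent; 5 /r/ transparent; 6 /r/ transparent; 7 /ʊ/ → [+ATR]; 8 /ʊ/ → [+ATR]; bound reached.
From /i/ at 9 rightward: 10 /ɪ/ → [+ATR]; 11 /ʊ/ → [+ATR]; 12 /g/ transparent; 13 /ɔ/ → [+ATR]; bound reached.
[+ATR] positions on the surface: 1 2 7 8 9 10 11 13.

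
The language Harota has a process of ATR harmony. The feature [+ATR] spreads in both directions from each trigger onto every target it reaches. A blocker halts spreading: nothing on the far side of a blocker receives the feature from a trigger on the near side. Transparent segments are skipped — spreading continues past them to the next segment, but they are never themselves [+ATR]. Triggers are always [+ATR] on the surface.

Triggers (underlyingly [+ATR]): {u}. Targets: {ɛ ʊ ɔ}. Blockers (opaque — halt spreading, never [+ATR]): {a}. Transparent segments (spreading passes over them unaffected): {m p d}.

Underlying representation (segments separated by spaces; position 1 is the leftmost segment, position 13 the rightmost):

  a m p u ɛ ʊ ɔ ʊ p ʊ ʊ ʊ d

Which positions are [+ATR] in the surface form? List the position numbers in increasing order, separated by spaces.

From /u/ at 4 rightward: 5 /ɛ/ → [+ATR]; 6 /ʊ/ → [+ATR]; 7 /ɔ/ → [+ATR]; 8 /ʊ/ → [+ATR]; 9 /p/ transparent; 10 /ʊ/ → [+ATR]; 11 /ʊ/ → [+ATR]; 12 /ʊ/ → [+ATR]; 13 /d/ transparent; word edge.
From /u/ at 4 leftward: 3 /p/ transparent; 2 /m/ transparent; 1 /a/ blocks.

4 5 6 7 8 10 11 12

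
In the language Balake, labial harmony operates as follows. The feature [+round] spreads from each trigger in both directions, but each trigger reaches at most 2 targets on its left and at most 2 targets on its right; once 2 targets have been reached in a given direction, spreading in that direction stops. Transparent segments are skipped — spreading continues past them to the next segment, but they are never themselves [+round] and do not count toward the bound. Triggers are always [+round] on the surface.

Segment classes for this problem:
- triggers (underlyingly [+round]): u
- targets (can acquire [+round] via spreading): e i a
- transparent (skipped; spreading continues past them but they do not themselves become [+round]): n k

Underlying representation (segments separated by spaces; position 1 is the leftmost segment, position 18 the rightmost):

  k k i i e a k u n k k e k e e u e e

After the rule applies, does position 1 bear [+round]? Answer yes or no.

no

From /u/ at 8 rightward: 9 /n/ transparent; 10 /k/ transparent; 11 /k/ transparent; 12 /e/ → [+round]; 13 /k/ transparent; 14 /e/ → [+round]; bound reached.
From /u/ at 8 leftward: 7 /k/ transparent; 6 /a/ → [+round]; 5 /e/ → [+round]; bound reached.
From /u/ at 16 rightward: 17 /e/ → [+round]; 18 /e/ → [+round]; bound reached.
From /u/ at 16 leftward: 15 /e/ → [+round]; 14 /e/ → [+round]; bound reached.
Targets with no active source: positions 3 4 stay [-round].
[+round] positions on the surface: 5 6 8 12 14 15 16 17 18.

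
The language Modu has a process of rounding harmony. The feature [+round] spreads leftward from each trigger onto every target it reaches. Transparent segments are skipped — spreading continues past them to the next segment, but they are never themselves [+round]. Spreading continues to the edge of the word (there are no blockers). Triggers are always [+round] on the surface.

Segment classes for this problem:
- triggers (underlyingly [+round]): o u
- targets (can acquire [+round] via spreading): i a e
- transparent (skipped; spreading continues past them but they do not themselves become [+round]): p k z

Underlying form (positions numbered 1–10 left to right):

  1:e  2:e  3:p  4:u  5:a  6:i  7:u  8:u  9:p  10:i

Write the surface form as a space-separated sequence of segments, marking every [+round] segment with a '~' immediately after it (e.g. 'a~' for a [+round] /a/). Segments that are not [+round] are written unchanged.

From /u/ at 4 leftward: 3 /p/ transparent; 2 /e/ → [+round]; 1 /e/ → [+round]; word edge.
From /u/ at 7 leftward: 6 /i/ → [+round]; 5 /a/ → [+round]; 4 /u/ is itself a trigger — this domain ends here.
From /u/ at 8 leftward: 7 /u/ is itself a trigger — this domain ends here.
Target with no active source: position 10 stays [-round].
[+round] positions on the surface: 1 2 4 5 6 7 8.

e~ e~ p u~ a~ i~ u~ u~ p i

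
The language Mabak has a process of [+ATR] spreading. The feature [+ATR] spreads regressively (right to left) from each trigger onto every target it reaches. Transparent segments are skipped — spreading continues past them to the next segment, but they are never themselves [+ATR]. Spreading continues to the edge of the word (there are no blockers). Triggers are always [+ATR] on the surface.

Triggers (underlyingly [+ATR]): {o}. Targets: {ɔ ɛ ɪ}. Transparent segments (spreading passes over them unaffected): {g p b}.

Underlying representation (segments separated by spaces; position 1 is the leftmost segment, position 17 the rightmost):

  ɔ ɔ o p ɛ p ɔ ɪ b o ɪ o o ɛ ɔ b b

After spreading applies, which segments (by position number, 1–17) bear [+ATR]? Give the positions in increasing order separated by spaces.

1 2 3 5 7 8 10 11 12 13

From /o/ at 3 leftward: 2 /ɔ/ → [+ATR]; 1 /ɔ/ → [+ATR]; word edge.
From /o/ at 10 leftward: 9 /b/ transparent; 8 /ɪ/ → [+ATR]; 7 /ɔ/ → [+ATR]; 6 /p/ transparent; 5 /ɛ/ → [+ATR]; 4 /p/ transparent; 3 /o/ is itself a trigger — this domain ends here.
From /o/ at 12 leftward: 11 /ɪ/ → [+ATR]; 10 /o/ is itself a trigger — this domain ends here.
From /o/ at 13 leftward: 12 /o/ is itself a trigger — this domain ends here.
Targets with no active source: positions 14 15 stay [-ATR].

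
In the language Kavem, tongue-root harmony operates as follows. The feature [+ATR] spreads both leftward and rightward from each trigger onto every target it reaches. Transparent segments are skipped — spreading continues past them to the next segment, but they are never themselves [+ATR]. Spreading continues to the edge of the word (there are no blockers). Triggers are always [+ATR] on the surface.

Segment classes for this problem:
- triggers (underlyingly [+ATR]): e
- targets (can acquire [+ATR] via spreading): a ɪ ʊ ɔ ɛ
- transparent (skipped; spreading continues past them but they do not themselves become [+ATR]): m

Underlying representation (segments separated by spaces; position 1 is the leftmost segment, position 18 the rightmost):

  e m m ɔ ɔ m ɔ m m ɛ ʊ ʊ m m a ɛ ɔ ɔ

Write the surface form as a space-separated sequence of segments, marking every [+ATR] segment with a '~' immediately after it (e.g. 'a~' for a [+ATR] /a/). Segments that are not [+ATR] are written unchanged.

e~ m m ɔ~ ɔ~ m ɔ~ m m ɛ~ ʊ~ ʊ~ m m a~ ɛ~ ɔ~ ɔ~

From /e/ at 1 rightward: 2 /m/ transparent; 3 /m/ transparent; 4 /ɔ/ → [+ATR]; 5 /ɔ/ → [+ATR]; 6 /m/ transparent; 7 /ɔ/ → [+ATR]; 8 /m/ transparent; 9 /m/ transparent; 10 /ɛ/ → [+ATR]; 11 /ʊ/ → [+ATR]; 12 /ʊ/ → [+ATR]; 13 /m/ transparent; 14 /m/ transparent; 15 /a/ → [+ATR]; 16 /ɛ/ → [+ATR]; 17 /ɔ/ → [+ATR]; 18 /ɔ/ → [+ATR]; word edge.
From /e/ at 1 leftward: word edge.
[+ATR] positions on the surface: 1 4 5 7 10 11 12 15 16 17 18.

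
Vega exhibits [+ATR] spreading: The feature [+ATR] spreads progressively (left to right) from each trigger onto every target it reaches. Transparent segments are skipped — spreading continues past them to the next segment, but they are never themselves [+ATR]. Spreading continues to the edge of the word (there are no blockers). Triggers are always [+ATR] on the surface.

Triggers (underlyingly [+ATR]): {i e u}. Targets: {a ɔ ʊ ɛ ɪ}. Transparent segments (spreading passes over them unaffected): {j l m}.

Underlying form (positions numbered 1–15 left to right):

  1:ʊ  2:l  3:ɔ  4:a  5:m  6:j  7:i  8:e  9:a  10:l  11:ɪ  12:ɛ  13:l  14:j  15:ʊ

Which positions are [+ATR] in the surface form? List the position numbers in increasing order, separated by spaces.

From /i/ at 7 rightward: 8 /e/ is itself a trigger — this domain ends here.
From /e/ at 8 rightward: 9 /a/ → [+ATR]; 10 /l/ transparent; 11 /ɪ/ → [+ATR]; 12 /ɛ/ → [+ATR]; 13 /l/ transparent; 14 /j/ transparent; 15 /ʊ/ → [+ATR]; word edge.
Targets with no active source: positions 1 3 4 stay [-ATR].

7 8 9 11 12 15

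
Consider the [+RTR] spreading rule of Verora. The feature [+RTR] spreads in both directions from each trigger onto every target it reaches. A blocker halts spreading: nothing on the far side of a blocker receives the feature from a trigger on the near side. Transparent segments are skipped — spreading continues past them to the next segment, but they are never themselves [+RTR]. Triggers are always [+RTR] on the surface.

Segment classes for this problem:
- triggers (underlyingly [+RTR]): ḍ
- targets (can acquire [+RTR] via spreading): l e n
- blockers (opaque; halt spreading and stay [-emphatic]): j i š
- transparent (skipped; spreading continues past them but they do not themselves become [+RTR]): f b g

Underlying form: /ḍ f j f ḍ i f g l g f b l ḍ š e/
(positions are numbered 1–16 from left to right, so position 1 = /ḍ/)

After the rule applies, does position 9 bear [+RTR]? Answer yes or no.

From /ḍ/ at 1 rightward: 2 /f/ transparent; 3 /j/ blocks.
From /ḍ/ at 1 leftward: word edge.
From /ḍ/ at 5 rightward: 6 /i/ blocks.
From /ḍ/ at 5 leftward: 4 /f/ transparent; 3 /j/ blocks.
From /ḍ/ at 14 rightward: 15 /š/ blocks.
From /ḍ/ at 14 leftward: 13 /l/ → [+RTR]; 12 /b/ transparent; 11 /f/ transparent; 10 /g/ transparent; 9 /l/ → [+RTR]; 8 /g/ transparent; 7 /f/ transparent; 6 /i/ blocks.
Target with no active source: position 16 stays [-emphatic].
[+RTR] positions on the surface: 1 5 9 13 14.

yes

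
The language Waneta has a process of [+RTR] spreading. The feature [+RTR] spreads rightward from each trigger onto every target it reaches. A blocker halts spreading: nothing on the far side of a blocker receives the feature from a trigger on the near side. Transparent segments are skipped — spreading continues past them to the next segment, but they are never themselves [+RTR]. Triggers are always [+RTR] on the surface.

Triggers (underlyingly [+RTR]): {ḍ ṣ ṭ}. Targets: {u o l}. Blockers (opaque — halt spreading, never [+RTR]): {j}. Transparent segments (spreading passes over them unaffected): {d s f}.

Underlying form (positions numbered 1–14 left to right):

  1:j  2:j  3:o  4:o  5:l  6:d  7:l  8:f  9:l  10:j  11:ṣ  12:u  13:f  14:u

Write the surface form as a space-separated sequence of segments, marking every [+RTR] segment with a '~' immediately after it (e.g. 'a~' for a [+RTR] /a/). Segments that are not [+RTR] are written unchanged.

j j o o l d l f l j ṣ~ u~ f u~

From /ṣ/ at 11 rightward: 12 /u/ → [+RTR]; 13 /f/ transparent; 14 /u/ → [+RTR]; word edge.
Targets with no active source: positions 3 4 5 7 9 stay [-emphatic].
[+RTR] positions on the surface: 11 12 14.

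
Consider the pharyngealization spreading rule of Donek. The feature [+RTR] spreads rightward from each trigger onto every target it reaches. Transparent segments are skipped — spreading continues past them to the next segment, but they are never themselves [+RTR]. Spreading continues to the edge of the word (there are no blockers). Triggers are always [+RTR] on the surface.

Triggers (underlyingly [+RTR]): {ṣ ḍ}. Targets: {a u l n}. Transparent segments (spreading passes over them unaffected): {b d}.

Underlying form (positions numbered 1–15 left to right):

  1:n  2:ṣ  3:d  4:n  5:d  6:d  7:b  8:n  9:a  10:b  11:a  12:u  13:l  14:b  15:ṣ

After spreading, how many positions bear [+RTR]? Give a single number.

From /ṣ/ at 2 rightward: 3 /d/ transparent; 4 /n/ → [+RTR]; 5 /d/ transparent; 6 /d/ transparent; 7 /b/ transparent; 8 /n/ → [+RTR]; 9 /a/ → [+RTR]; 10 /b/ transparent; 11 /a/ → [+RTR]; 12 /u/ → [+RTR]; 13 /l/ → [+RTR]; 14 /b/ transparent; 15 /ṣ/ is itself a trigger — this domain ends here.
From /ṣ/ at 15 rightward: word edge.
Target with no active source: position 1 stays [-emphatic].
[+RTR] positions on the surface: 2 4 8 9 11 12 13 15.

8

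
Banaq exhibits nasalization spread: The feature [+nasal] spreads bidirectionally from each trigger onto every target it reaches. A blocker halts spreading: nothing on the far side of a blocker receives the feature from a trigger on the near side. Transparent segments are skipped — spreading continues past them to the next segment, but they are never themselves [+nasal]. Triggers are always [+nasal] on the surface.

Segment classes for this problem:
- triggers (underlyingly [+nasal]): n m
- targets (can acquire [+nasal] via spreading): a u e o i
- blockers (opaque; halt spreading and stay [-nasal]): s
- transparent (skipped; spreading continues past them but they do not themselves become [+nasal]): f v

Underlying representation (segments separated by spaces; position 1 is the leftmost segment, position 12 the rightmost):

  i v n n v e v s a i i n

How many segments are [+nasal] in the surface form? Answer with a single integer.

8

From /n/ at 3 rightward: 4 /n/ is itself a trigger — this domain ends here.
From /n/ at 3 leftward: 2 /v/ transparent; 1 /i/ → [+nasal]; word edge.
From /n/ at 4 rightward: 5 /v/ transparent; 6 /e/ → [+nasal]; 7 /v/ transparent; 8 /s/ blocks.
From /n/ at 4 leftward: 3 /n/ is itself a trigger — this domain ends here.
From /n/ at 12 rightward: word edge.
From /n/ at 12 leftward: 11 /i/ → [+nasal]; 10 /i/ → [+nasal]; 9 /a/ → [+nasal]; 8 /s/ blocks.
[+nasal] positions on the surface: 1 3 4 6 9 10 11 12.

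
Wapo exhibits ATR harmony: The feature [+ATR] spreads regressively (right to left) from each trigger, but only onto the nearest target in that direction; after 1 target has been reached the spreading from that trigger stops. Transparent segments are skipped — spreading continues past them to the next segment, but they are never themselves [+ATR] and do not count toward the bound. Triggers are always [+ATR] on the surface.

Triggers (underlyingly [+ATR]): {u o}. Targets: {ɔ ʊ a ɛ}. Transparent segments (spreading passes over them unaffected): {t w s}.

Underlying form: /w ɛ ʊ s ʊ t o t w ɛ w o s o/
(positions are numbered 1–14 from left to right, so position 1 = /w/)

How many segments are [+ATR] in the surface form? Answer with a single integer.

5

From /o/ at 7 leftward: 6 /t/ transparent; 5 /ʊ/ → [+ATR]; bound reached.
From /o/ at 12 leftward: 11 /w/ transparent; 10 /ɛ/ → [+ATR]; bound reached.
From /o/ at 14 leftward: 13 /s/ transparent; 12 /o/ is itself a trigger — this domain ends here.
Targets with no active source: positions 2 3 stay [-ATR].
[+ATR] positions on the surface: 5 7 10 12 14.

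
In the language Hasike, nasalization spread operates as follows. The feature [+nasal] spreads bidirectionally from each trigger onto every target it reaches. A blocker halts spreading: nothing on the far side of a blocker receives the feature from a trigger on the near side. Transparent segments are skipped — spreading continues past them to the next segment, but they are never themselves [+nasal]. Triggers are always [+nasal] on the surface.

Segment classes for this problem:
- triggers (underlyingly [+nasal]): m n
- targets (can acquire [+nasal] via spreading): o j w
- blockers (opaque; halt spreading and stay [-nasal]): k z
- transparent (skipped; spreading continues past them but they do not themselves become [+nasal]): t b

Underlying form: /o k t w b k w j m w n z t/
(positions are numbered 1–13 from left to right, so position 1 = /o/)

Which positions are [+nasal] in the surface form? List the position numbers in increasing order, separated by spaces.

From /m/ at 9 rightward: 10 /w/ → [+nasal]; 11 /n/ is itself a trigger — this domain ends here.
From /m/ at 9 leftward: 8 /j/ → [+nasal]; 7 /w/ → [+nasal]; 6 /k/ blocks.
From /n/ at 11 rightward: 12 /z/ blocks.
From /n/ at 11 leftward: 10 /w/ → [+nasal]; 9 /m/ is itself a trigger — this domain ends here.
Targets with no active source: positions 1 4 stay [-nasal].

7 8 9 10 11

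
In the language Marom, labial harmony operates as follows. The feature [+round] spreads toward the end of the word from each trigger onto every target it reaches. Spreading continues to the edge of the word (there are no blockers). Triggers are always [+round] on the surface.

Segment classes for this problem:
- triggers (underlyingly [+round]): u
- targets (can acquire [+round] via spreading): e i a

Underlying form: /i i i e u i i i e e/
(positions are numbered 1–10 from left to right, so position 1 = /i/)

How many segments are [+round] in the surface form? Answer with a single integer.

6

From /u/ at 5 rightward: 6 /i/ → [+round]; 7 /i/ → [+round]; 8 /i/ → [+round]; 9 /e/ → [+round]; 10 /e/ → [+round]; word edge.
Targets with no active source: positions 1 2 3 4 stay [-round].
[+round] positions on the surface: 5 6 7 8 9 10.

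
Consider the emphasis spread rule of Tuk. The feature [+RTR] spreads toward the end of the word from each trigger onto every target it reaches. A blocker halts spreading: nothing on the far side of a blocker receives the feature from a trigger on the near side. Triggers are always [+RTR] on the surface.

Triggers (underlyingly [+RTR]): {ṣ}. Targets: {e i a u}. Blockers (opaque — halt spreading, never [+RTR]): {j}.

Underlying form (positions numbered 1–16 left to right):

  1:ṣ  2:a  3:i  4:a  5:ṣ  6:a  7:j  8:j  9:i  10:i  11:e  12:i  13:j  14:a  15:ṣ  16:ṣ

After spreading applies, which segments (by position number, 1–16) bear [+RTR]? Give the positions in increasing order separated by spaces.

From /ṣ/ at 1 rightward: 2 /a/ → [+RTR]; 3 /i/ → [+RTR]; 4 /a/ → [+RTR]; 5 /ṣ/ is itself a trigger — this domain ends here.
From /ṣ/ at 5 rightward: 6 /a/ → [+RTR]; 7 /j/ blocks.
From /ṣ/ at 15 rightward: 16 /ṣ/ is itself a trigger — this domain ends here.
From /ṣ/ at 16 rightward: word edge.
Targets with no active source: positions 9 10 11 12 14 stay [-emphatic].

1 2 3 4 5 6 15 16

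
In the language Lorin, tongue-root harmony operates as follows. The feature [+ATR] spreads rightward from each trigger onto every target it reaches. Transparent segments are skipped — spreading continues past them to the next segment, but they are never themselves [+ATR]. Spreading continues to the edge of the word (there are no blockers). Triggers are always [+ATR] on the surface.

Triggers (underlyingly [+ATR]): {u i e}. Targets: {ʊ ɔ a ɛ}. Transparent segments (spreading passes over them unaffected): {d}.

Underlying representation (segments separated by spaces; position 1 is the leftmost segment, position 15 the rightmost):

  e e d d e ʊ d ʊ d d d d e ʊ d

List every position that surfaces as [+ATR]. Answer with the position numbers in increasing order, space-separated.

From /e/ at 1 rightward: 2 /e/ is itself a trigger — this domain ends here.
From /e/ at 2 rightward: 3 /d/ transparent; 4 /d/ transparent; 5 /e/ is itself a trigger — this domain ends here.
From /e/ at 5 rightward: 6 /ʊ/ → [+ATR]; 7 /d/ transparent; 8 /ʊ/ → [+ATR]; 9 /d/ transparent; 10 /d/ transparent; 11 /d/ transparent; 12 /d/ transparent; 13 /e/ is itself a trigger — this domain ends here.
From /e/ at 13 rightward: 14 /ʊ/ → [+ATR]; 15 /d/ transparent; word edge.

1 2 5 6 8 13 14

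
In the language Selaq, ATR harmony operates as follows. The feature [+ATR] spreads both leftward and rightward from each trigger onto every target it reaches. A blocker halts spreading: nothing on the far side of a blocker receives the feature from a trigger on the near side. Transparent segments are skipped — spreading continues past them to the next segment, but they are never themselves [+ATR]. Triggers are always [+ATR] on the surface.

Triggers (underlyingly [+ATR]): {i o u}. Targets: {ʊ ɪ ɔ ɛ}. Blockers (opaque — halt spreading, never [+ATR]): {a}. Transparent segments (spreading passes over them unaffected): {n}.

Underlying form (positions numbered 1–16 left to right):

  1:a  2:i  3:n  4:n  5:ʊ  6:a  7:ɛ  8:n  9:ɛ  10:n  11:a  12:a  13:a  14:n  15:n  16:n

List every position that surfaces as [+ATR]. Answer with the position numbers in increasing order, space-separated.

2 5

From /i/ at 2 rightward: 3 /n/ transparent; 4 /n/ transparent; 5 /ʊ/ → [+ATR]; 6 /a/ blocks.
From /i/ at 2 leftward: 1 /a/ blocks.
Targets with no active source: positions 7 9 stay [-ATR].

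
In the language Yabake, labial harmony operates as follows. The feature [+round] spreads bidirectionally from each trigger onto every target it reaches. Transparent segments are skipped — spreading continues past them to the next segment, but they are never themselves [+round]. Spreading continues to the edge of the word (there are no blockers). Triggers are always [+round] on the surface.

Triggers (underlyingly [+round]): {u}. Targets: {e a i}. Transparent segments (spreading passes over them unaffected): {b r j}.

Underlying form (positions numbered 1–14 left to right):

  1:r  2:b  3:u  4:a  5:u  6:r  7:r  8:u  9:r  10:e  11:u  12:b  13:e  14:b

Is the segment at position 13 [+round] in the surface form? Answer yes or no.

yes

From /u/ at 3 rightward: 4 /a/ → [+round]; 5 /u/ is itself a trigger — this domain ends here.
From /u/ at 3 leftward: 2 /b/ transparent; 1 /r/ transparent; word edge.
From /u/ at 5 rightward: 6 /r/ transparent; 7 /r/ transparent; 8 /u/ is itself a trigger — this domain ends here.
From /u/ at 5 leftward: 4 /a/ → [+round]; 3 /u/ is itself a trigger — this domain ends here.
From /u/ at 8 rightward: 9 /r/ transparent; 10 /e/ → [+round]; 11 /u/ is itself a trigger — this domain ends here.
From /u/ at 8 leftward: 7 /r/ transparent; 6 /r/ transparent; 5 /u/ is itself a trigger — this domain ends here.
From /u/ at 11 rightward: 12 /b/ transparent; 13 /e/ → [+round]; 14 /b/ transparent; word edge.
From /u/ at 11 leftward: 10 /e/ → [+round]; 9 /r/ transparent; 8 /u/ is itself a trigger — this domain ends here.
[+round] positions on the surface: 3 4 5 8 10 11 13.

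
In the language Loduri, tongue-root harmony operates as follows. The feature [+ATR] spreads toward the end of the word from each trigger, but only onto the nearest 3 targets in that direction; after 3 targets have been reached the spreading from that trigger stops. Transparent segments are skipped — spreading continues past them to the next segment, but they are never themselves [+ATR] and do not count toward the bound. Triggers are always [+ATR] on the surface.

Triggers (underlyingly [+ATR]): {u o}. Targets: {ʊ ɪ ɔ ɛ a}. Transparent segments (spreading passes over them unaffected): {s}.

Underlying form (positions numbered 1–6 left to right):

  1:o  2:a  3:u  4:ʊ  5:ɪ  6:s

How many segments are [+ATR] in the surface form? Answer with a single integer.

From /o/ at 1 rightward: 2 /a/ → [+ATR]; 3 /u/ is itself a trigger — this domain ends here.
From /u/ at 3 rightward: 4 /ʊ/ → [+ATR]; 5 /ɪ/ → [+ATR]; 6 /s/ transparent; word edge.
[+ATR] positions on the surface: 1 2 3 4 5.

5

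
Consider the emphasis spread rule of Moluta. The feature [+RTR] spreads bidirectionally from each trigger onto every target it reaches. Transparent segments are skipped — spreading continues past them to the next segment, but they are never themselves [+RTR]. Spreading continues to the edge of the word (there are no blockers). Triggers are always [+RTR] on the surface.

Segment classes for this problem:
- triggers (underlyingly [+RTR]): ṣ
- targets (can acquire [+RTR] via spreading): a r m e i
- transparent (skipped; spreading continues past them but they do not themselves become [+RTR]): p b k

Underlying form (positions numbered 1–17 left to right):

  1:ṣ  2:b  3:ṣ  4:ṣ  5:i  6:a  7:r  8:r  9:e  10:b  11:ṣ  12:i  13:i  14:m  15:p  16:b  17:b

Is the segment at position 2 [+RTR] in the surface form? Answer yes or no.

no

From /ṣ/ at 1 rightward: 2 /b/ transparent; 3 /ṣ/ is itself a trigger — this domain ends here.
From /ṣ/ at 1 leftward: word edge.
From /ṣ/ at 3 rightward: 4 /ṣ/ is itself a trigger — this domain ends here.
From /ṣ/ at 3 leftward: 2 /b/ transparent; 1 /ṣ/ is itself a trigger — this domain ends here.
From /ṣ/ at 4 rightward: 5 /i/ → [+RTR]; 6 /a/ → [+RTR]; 7 /r/ → [+RTR]; 8 /r/ → [+RTR]; 9 /e/ → [+RTR]; 10 /b/ transparent; 11 /ṣ/ is itself a trigger — this domain ends here.
From /ṣ/ at 4 leftward: 3 /ṣ/ is itself a trigger — this domain ends here.
From /ṣ/ at 11 rightward: 12 /i/ → [+RTR]; 13 /i/ → [+RTR]; 14 /m/ → [+RTR]; 15 /p/ transparent; 16 /b/ transparent; 17 /b/ transparent; word edge.
From /ṣ/ at 11 leftward: 10 /b/ transparent; 9 /e/ → [+RTR]; 8 /r/ → [+RTR]; 7 /r/ → [+RTR]; 6 /a/ → [+RTR]; 5 /i/ → [+RTR]; 4 /ṣ/ is itself a trigger — this domain ends here.
[+RTR] positions on the surface: 1 3 4 5 6 7 8 9 11 12 13 14.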